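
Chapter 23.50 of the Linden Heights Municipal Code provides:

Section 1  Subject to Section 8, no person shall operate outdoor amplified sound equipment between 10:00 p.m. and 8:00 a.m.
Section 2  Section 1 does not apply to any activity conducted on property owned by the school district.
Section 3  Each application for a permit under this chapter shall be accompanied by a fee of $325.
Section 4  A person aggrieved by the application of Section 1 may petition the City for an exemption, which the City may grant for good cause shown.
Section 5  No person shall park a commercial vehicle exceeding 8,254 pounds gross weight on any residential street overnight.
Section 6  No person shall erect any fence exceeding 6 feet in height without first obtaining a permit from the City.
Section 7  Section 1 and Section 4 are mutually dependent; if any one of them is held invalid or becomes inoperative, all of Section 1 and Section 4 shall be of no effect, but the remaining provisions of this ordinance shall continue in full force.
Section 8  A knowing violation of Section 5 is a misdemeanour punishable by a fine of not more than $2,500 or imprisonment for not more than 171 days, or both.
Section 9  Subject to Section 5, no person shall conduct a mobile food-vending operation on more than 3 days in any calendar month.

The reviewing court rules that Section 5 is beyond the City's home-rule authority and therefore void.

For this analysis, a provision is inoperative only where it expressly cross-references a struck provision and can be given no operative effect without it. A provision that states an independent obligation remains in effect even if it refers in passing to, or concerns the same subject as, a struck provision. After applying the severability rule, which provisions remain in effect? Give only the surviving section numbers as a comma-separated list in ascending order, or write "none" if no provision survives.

1, 2, 3, 4, 6, 7, 9

Section 5 is struck. The only function of Section 8 is the criminal penalty for violating Section 5, so it cannot stand once Section 5 is removed. Section 1 mentions Section 8 but its own obligation stands independently of Section 8, so Section 1 is not affected. Although Section 9 refers to Section 5, its operative terms do not depend on Section 5, so it remains in effect. Section 7 ties Section 1 and Section 4 together, but none of those is affected here; the remaining provisions continue in force under Section 7. The provisions still in force are Section 1, Section 2, Section 3, Section 4, Section 6, Section 7, and Section 9.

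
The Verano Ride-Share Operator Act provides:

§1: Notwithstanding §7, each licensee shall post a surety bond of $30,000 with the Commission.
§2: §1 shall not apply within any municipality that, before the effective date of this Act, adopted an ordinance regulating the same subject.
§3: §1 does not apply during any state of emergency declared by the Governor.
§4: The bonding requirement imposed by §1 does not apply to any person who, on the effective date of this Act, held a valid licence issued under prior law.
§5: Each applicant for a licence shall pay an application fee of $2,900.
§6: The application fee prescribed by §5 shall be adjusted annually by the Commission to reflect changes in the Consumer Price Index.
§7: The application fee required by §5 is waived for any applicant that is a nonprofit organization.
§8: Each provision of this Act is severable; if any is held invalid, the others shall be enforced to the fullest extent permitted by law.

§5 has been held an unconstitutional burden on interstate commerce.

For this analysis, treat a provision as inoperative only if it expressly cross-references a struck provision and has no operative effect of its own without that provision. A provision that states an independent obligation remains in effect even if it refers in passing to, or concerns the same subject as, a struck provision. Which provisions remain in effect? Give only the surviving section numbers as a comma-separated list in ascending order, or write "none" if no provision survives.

1, 2, 3, 4, 8

§5 is struck. §6 has no operative effect of its own apart from §5 and is therefore inoperative. The whole of §7 is the nonprofit waiver of the application fee, defined by reference to §5, so §7 cannot stand once §5 is removed. Although §1 refers to §7, its operative terms do not depend on §7, so it remains in effect. Under the severability clause in §8, the remaining provisions continue in force. That leaves §1, §2, §3, §4, and §8 in effect.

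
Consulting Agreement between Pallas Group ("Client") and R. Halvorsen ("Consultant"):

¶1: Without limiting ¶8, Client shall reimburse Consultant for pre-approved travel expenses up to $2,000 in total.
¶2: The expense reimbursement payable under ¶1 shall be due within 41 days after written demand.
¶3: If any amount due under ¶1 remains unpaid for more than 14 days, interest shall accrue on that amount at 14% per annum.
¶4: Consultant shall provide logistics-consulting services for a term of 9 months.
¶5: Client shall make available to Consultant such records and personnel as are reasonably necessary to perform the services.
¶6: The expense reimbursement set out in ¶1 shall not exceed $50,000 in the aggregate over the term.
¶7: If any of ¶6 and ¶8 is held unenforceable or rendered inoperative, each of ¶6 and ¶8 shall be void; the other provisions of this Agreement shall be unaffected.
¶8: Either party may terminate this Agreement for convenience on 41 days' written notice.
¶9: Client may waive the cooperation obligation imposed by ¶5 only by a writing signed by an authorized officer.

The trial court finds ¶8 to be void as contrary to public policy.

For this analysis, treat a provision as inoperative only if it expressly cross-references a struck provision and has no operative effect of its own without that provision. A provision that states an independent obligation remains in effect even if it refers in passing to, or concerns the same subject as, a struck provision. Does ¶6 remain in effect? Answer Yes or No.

No

¶8 is struck. ¶1 mentions ¶8 but its own obligation stands independently of ¶8, so ¶1 is not affected. No other provision's operative terms depend on ¶8. ¶7 declares ¶6 and ¶8 mutually dependent; since one of them has fallen, all of them are of no effect. That brings down ¶6 as well. The remainder continues in force under ¶7. That leaves ¶1, ¶2, ¶3, ¶4, ¶5, ¶7, and ¶9 in effect. ¶6 is among the inoperative provisions, so the answer is no.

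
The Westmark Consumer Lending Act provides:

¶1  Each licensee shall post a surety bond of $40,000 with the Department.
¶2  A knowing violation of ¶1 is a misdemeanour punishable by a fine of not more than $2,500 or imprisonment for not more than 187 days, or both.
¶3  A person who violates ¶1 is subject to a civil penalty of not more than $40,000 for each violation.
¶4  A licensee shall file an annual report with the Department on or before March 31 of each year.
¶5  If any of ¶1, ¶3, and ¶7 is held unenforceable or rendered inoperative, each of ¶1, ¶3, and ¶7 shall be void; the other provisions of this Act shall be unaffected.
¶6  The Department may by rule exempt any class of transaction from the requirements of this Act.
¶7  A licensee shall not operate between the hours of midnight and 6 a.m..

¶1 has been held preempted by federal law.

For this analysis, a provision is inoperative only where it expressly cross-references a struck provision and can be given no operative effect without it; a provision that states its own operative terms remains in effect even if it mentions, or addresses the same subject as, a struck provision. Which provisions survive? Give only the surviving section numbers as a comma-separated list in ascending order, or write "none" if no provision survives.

4, 5, 6

¶1 is struck. The only function of ¶2 is the criminal penalty for violating ¶1, so it cannot stand once ¶1 is removed. ¶3 merely fixes the civil penalty for violating ¶1; with ¶1 gone it has nothing to operate on and falls away. ¶5 declares ¶1, ¶3, and ¶7 mutually dependent; since one of them has fallen, all of them are of no effect. That brings down ¶7 as well. The remainder continues in force under ¶5. That leaves ¶4, ¶5, and ¶6 in effect.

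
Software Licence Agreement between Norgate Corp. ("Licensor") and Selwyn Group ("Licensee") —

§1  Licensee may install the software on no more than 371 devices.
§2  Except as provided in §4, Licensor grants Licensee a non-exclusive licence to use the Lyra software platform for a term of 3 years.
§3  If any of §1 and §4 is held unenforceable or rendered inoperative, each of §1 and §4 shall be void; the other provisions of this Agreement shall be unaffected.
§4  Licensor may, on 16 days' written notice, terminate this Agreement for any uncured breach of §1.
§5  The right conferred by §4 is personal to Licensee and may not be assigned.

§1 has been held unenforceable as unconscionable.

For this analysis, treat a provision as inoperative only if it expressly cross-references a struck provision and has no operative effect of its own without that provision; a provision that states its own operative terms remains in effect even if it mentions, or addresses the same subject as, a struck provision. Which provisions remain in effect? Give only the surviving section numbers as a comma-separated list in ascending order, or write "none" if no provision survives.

§1 is struck. §4 operates only by reference to §1, so it falls with §1. §5 merely fixes the non-assignment of §4; with §4 gone it has nothing to operate on and falls away. Although §2 refers to §4, its operative terms do not depend on §4, so it remains in effect. §3 declares §1 and §4 mutually dependent; since one of them has fallen, all of them are of no effect. The remainder continues in force under §3. That leaves §2 and §3 in effect.

2, 3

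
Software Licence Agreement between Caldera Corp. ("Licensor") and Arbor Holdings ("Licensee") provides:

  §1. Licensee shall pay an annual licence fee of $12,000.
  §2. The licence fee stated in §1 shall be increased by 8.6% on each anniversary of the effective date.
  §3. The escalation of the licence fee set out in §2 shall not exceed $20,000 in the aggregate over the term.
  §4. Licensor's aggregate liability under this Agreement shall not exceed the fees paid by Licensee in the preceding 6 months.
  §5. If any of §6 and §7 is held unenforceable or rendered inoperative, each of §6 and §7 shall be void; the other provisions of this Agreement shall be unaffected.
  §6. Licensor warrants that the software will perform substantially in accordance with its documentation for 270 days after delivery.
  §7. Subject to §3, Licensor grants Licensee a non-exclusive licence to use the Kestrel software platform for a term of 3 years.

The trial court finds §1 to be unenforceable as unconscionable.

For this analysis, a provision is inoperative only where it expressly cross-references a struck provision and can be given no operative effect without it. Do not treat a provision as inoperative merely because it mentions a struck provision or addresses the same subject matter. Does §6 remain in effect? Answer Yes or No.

Yes

§1 is struck. §2 does nothing except set the escalation of the licence fee by reference to §1; with §1 gone it has no independent effect and is inoperative. §3 does nothing except set the aggregate cap on the escalation of the licence fee by reference to §2; with §2 gone it has no independent effect and is inoperative. Although §7 refers to §3, its operative terms do not depend on §3, so it remains in effect. §5 ties §6 and §7 together, but none of those is affected here; the remaining provisions continue in force under §5. §4, §5, §6, and §7 remain in effect. §6 is among the surviving provisions, so the answer is yes.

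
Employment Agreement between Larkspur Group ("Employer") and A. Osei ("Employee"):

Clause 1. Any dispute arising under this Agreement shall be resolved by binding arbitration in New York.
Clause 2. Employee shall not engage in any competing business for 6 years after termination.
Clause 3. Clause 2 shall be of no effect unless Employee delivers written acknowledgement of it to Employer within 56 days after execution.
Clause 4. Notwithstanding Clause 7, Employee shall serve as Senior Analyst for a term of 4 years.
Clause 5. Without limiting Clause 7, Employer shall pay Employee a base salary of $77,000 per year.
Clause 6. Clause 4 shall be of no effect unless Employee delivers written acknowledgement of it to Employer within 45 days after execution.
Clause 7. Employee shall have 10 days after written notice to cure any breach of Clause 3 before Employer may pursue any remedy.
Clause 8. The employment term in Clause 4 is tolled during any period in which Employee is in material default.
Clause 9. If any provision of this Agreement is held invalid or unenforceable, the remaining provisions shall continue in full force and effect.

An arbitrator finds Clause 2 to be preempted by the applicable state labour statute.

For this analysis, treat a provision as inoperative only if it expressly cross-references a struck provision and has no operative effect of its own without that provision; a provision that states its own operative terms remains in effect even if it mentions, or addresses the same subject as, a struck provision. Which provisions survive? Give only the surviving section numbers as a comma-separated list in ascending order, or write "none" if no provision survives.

1, 4, 5, 6, 8, 9

Clause 2 is struck. Clause 3 merely fixes the acknowledgement condition for Clause 2; with Clause 2 gone it has nothing to operate on and falls away. Clause 7 has no operative effect of its own apart from Clause 3 and is therefore inoperative. Clause 4 mentions Clause 7 but its own obligation stands independently of Clause 7, so Clause 4 is not affected. Although Clause 5 refers to Clause 7, its operative terms do not depend on Clause 7, so it remains in effect. Under the severability clause in Clause 9, the remaining provisions continue in force. Clause 1, Clause 4, Clause 5, Clause 6, Clause 8, and Clause 9 remain in effect.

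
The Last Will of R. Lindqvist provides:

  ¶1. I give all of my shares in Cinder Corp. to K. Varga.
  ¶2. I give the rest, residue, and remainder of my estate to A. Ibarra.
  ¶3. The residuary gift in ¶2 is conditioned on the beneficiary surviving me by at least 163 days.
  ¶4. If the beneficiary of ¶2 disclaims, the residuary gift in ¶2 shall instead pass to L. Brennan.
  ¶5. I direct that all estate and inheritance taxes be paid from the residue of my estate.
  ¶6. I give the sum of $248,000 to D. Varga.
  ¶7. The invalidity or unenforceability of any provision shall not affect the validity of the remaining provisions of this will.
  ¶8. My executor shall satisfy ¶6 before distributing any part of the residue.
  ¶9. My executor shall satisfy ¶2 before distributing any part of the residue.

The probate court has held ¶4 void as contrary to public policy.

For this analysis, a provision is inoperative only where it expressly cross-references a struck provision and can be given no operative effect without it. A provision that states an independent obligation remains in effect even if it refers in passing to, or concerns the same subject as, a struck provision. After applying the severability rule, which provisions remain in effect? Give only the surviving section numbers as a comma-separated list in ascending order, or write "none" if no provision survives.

¶4 is struck. Nothing else in the will is defined by reference to ¶4. ¶7 is a severability clause and preserves every provision that can still be given independent effect. ¶1, ¶2, ¶3, ¶5, ¶6, ¶7, ¶8, and ¶9 remain in effect.

1, 2, 3, 5, 6, 7, 8, 9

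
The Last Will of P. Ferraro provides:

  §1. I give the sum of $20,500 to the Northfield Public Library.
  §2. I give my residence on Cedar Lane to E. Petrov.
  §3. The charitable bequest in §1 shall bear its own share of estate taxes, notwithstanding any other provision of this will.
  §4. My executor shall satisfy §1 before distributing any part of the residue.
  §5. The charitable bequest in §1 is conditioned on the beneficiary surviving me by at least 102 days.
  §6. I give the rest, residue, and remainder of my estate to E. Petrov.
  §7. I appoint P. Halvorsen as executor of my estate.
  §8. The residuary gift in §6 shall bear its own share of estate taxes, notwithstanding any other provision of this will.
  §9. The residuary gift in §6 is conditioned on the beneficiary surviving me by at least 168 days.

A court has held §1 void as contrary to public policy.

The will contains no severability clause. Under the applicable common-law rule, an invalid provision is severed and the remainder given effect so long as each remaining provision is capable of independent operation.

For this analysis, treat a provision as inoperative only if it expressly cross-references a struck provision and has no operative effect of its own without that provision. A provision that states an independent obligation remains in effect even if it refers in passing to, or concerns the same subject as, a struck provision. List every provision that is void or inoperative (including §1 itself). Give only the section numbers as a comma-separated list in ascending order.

§1 is struck. §3 merely fixes the tax charge on §1; with §1 gone it has nothing to operate on and falls away. The only function of §4 is the priority direction for §1, so it cannot stand once §1 is removed. §5 operates only by reference to §1, so it falls with §1. With no severability clause, the stated default rule severs what cannot stand and enforces each remaining provision that can operate on its own. That leaves §2, §6, §7, §8, and §9 in effect.

1, 3, 4, 5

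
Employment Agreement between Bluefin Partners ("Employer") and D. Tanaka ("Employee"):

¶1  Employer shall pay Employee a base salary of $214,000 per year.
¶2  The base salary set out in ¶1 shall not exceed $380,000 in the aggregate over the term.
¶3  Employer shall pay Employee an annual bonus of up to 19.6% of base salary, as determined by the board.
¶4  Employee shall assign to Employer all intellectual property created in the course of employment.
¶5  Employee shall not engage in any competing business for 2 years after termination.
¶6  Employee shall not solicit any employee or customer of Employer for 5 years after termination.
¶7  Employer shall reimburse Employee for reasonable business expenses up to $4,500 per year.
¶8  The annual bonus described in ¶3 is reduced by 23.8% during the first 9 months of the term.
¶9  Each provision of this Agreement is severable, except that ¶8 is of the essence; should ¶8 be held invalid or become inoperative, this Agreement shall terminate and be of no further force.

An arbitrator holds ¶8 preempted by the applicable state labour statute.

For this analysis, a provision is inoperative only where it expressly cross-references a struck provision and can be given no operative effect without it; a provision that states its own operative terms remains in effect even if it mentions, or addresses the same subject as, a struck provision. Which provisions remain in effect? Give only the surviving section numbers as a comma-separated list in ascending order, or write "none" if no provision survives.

none

¶8 is struck. Nothing else in the Agreement is defined by reference to ¶8. ¶9 makes ¶8 an essential term, and ¶8 is the provision held invalid; under ¶9, the entire Agreement is therefore void. No provision of the Agreement survives.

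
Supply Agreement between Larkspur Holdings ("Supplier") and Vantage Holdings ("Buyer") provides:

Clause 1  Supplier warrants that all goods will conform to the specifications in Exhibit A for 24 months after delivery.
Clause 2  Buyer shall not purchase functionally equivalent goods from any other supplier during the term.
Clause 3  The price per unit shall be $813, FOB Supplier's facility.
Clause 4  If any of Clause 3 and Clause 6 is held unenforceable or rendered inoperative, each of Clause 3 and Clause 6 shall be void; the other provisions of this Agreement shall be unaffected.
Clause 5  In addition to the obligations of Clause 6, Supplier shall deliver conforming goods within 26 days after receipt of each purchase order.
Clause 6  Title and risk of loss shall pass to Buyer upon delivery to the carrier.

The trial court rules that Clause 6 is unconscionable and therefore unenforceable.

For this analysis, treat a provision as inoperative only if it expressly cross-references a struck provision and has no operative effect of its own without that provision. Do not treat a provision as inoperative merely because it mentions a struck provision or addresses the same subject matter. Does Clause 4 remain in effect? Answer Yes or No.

Yes

Clause 6 is struck. Although Clause 5 refers to Clause 6, its operative terms do not depend on Clause 6, so it remains in effect. No other provision's operative terms depend on Clause 6. Clause 4 declares Clause 3 and Clause 6 mutually dependent; since one of them has fallen, all of them are of no effect. That brings down Clause 3 as well. The remainder continues in force under Clause 4. Clause 1, Clause 2, Clause 4, and Clause 5 remain in effect. Clause 4 is among the surviving provisions, so the answer is yes.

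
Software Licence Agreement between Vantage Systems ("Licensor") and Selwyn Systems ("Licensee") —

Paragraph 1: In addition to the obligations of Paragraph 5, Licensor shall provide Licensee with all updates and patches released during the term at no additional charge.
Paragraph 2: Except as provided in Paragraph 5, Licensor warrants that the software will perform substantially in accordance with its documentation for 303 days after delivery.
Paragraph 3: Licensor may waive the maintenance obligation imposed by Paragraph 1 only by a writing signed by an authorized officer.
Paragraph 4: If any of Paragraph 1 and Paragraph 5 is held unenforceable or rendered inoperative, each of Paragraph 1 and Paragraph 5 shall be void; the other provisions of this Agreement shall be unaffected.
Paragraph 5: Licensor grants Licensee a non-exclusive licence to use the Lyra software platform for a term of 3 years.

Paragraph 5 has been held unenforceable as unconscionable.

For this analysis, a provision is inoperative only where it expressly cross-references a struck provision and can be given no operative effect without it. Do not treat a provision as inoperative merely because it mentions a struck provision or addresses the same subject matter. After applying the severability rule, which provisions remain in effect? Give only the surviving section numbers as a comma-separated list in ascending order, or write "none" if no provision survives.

Paragraph 5 is struck. Paragraph 2 mentions Paragraph 5 but its own obligation stands independently of Paragraph 5, so Paragraph 2 is not affected. No other provision's operative terms depend on Paragraph 5. Paragraph 4 declares Paragraph 1 and Paragraph 5 mutually dependent; since one of them has fallen, all of them are of no effect. That brings down Paragraph 1 as well. Paragraph 3 in turn depends solely on a provision now struck and likewise falls. The remainder continues in force under Paragraph 4. The provisions still in force are Paragraph 2 and Paragraph 4.

2, 4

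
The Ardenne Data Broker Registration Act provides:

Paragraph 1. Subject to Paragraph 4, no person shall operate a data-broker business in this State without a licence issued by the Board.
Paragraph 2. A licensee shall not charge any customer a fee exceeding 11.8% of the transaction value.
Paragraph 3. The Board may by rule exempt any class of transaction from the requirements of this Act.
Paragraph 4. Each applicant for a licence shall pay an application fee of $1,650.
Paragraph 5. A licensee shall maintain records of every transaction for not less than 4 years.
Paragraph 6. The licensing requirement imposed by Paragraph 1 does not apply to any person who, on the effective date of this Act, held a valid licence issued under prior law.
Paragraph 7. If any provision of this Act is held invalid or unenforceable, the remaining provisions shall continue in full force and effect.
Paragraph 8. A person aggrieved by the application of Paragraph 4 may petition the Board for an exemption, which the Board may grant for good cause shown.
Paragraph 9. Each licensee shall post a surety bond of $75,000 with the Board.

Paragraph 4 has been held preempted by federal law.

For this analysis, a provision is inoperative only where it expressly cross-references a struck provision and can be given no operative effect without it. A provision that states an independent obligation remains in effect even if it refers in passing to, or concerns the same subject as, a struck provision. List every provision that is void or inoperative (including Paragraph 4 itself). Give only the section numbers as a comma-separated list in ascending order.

Paragraph 4 is struck. The only function of Paragraph 8 is the exemption procedure for Paragraph 4, so it cannot stand once Paragraph 4 is removed. Paragraph 1 mentions Paragraph 4 but its own obligation stands independently of Paragraph 4, so Paragraph 1 is not affected. Paragraph 7 is a severability clause and preserves every provision that can still be given independent effect. The provisions still in force are Paragraph 1, Paragraph 2, Paragraph 3, Paragraph 5, Paragraph 6, Paragraph 7, and Paragraph 9.

4, 8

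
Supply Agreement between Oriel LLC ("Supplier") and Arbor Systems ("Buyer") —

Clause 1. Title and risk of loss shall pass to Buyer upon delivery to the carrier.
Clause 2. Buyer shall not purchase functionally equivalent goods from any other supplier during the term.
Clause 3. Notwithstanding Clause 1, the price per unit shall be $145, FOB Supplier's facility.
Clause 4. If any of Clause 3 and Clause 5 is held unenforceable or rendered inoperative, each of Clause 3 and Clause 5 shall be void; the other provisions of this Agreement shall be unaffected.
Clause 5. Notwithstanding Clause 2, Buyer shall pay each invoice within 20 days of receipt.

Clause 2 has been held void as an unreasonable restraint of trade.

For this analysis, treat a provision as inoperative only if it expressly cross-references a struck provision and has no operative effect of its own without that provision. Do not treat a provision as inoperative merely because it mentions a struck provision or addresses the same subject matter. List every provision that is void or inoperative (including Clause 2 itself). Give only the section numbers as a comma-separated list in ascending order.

Clause 2 is struck. Clause 5 mentions Clause 2 but its own obligation stands independently of Clause 2, so Clause 5 is not affected. Nothing else in the Agreement is defined by reference to Clause 2. Clause 4 ties Clause 3 and Clause 5 together, but none of those is affected here; the remaining provisions continue in force under Clause 4. That leaves Clause 1, Clause 3, Clause 4, and Clause 5 in effect.

2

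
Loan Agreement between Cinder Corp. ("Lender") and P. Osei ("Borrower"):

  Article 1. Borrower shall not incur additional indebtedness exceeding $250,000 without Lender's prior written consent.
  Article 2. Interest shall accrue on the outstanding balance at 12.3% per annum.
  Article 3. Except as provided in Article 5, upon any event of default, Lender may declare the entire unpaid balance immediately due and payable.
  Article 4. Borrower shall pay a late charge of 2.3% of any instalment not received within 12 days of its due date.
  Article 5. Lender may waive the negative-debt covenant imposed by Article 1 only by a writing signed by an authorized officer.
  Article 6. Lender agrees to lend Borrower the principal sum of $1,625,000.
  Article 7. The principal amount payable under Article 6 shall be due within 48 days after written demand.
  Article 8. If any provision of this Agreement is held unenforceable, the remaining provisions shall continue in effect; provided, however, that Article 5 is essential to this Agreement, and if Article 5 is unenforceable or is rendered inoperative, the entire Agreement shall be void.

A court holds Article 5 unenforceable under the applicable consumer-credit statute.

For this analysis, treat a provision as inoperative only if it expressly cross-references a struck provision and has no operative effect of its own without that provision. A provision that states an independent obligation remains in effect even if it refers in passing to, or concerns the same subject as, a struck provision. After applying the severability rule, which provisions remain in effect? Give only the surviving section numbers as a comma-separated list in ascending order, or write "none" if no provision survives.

Article 5 is struck. Nothing else in the Agreement is defined by reference to Article 5. Article 8 makes Article 5 an essential term, and Article 5 is the provision held invalid; under Article 8, the entire Agreement is therefore void. No provision of the Agreement survives.

none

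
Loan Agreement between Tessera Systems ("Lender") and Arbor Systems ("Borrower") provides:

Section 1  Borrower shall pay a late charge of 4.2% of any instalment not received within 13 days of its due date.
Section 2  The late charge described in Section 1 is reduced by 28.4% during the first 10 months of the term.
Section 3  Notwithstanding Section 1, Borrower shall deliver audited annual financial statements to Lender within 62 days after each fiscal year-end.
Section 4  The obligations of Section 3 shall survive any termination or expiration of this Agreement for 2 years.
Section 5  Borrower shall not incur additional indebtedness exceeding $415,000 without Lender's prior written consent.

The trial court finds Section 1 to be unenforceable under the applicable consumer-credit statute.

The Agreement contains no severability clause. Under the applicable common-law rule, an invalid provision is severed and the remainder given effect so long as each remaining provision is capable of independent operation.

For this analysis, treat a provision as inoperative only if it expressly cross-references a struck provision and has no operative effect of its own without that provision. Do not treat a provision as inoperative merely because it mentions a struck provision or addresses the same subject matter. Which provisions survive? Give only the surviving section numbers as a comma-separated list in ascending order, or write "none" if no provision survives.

Section 1 is struck. Section 2 does nothing except set the introductory reduction to the late charge by reference to Section 1; with Section 1 gone it has no independent effect and is inoperative. Section 3 mentions Section 1 but its own obligation stands independently of Section 1, so Section 3 is not affected. With no severability clause, the stated default rule severs what cannot stand and enforces each remaining provision that can operate on its own. The provisions still in force are Section 3, Section 4, and Section 5.

3, 4, 5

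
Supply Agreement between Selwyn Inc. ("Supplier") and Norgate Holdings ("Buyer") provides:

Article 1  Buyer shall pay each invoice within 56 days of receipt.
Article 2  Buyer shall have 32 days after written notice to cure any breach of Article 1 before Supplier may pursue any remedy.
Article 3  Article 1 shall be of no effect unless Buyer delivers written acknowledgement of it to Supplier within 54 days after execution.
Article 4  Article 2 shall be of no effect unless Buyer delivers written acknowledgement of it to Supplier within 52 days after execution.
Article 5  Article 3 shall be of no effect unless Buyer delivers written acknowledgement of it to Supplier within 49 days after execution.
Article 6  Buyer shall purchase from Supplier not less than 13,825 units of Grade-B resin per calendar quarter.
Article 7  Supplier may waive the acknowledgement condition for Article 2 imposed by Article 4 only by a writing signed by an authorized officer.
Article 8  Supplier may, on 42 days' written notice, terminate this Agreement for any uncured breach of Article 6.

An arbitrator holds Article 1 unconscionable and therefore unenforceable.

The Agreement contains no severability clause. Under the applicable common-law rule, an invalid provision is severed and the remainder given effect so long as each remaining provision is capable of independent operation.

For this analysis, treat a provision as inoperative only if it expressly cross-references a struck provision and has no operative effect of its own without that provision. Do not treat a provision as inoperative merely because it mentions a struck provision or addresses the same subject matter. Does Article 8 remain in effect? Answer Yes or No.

Yes

Article 1 is struck. The only function of Article 2 is the cure period for breach of Article 1, so it cannot stand once Article 1 is removed. Article 3 merely fixes the acknowledgement condition for Article 1; with Article 1 gone it has nothing to operate on and falls away. The only function of Article 4 is the acknowledgement condition for Article 2, so it cannot stand once Article 2 is removed. The only function of Article 5 is the acknowledgement condition for Article 3, so it cannot stand once Article 3 is removed. Article 7 merely fixes the waiver condition for Article 4; with Article 4 gone it has nothing to operate on and falls away. Under the stated default rule, only provisions that cannot operate independently fall away; the rest are enforced. The provisions still in force are Article 6 and Article 8. Article 8 is among the surviving provisions, so the answer is yes.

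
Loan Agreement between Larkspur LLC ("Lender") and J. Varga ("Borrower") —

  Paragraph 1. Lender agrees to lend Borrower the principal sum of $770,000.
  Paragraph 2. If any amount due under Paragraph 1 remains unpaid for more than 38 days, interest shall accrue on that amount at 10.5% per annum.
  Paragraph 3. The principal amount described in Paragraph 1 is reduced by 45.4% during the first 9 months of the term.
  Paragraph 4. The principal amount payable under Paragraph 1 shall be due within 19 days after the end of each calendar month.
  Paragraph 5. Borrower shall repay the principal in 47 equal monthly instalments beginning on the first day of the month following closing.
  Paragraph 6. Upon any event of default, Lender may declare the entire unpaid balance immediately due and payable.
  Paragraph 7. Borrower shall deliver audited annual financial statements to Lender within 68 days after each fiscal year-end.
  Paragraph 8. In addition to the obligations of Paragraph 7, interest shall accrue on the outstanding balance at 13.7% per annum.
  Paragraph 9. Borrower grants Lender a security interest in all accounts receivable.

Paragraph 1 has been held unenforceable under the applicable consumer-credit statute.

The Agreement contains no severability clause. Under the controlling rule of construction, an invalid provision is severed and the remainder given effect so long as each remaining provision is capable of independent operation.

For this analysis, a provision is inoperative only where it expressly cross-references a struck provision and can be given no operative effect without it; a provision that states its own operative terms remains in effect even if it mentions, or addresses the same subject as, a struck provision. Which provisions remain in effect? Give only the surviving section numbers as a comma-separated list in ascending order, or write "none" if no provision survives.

5, 6, 7, 8, 9

Paragraph 1 is struck. The whole of Paragraph 2 is the default interest on the principal amount, defined by reference to Paragraph 1, so Paragraph 2 cannot stand once Paragraph 1 is removed. Paragraph 3 operates only by reference to Paragraph 1, so it falls with Paragraph 1. Paragraph 4 does nothing except set the payment deadline for the principal amount by reference to Paragraph 1; with Paragraph 1 gone it has no independent effect and is inoperative. With no severability clause, the stated default rule severs what cannot stand and enforces each remaining provision that can operate on its own. Paragraph 5, Paragraph 6, Paragraph 7, Paragraph 8, and Paragraph 9 remain in effect.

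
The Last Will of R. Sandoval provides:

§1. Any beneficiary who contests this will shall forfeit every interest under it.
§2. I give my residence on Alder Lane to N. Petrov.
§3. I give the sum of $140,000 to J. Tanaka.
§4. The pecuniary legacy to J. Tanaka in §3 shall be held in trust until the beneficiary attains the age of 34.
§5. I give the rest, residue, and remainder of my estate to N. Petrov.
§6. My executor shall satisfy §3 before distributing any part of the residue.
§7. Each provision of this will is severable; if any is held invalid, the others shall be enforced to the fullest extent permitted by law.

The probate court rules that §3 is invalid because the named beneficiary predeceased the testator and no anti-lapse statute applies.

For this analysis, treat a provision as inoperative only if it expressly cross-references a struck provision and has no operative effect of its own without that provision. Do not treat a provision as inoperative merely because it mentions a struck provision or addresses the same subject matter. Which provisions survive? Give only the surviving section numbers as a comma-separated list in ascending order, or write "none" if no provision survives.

§3 is struck. The only function of §4 is the trust for §3, so it cannot stand once §3 is removed. §6 has no operative effect of its own apart from §3 and is therefore inoperative. §7 is a severability clause and preserves every provision that can still be given independent effect. That leaves §1, §2, §5, and §7 in effect.

1, 2, 5, 7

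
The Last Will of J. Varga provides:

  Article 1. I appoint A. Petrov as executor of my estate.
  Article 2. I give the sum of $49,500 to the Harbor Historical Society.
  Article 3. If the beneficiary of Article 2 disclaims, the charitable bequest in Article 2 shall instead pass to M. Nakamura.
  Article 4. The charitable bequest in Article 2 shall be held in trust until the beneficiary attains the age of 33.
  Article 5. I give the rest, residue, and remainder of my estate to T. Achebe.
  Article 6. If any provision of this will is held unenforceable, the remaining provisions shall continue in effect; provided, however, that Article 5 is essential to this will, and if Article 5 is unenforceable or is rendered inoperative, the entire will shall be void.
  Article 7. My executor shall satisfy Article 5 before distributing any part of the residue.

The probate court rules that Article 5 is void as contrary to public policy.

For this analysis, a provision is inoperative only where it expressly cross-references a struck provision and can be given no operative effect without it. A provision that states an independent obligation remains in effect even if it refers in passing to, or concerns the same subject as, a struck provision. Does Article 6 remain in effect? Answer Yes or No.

No

Article 5 is struck. Article 7 has no operative effect of its own apart from Article 5 and is therefore inoperative. Article 6 makes Article 5 an essential term, and Article 5 is the provision held invalid; under Article 6, the entire will is therefore void. No provision of the will survives. Article 6 is among the inoperative provisions, so the answer is no.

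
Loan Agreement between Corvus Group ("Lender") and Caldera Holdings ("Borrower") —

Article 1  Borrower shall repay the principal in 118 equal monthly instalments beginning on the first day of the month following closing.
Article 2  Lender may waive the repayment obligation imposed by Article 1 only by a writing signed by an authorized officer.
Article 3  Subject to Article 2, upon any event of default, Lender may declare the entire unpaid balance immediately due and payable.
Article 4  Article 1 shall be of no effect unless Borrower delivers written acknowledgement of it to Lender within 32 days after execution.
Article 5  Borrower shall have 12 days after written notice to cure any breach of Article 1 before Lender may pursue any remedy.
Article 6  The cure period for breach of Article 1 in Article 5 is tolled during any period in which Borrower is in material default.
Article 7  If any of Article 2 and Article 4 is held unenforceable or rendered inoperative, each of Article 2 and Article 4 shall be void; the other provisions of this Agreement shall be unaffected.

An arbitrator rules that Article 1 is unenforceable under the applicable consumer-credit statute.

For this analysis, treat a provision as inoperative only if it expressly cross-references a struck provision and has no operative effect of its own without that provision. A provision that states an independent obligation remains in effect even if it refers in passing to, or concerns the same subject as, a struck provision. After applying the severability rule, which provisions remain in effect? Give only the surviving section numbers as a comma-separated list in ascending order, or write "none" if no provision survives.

3, 7

Article 1 is struck. The only function of Article 2 is the waiver condition for Article 1, so it cannot stand once Article 1 is removed. The only function of Article 4 is the acknowledgement condition for Article 1, so it cannot stand once Article 1 is removed. The only function of Article 5 is the cure period for breach of Article 1, so it cannot stand once Article 1 is removed. Article 6 operates only by reference to Article 5, so it falls with Article 5. Article 3 mentions Article 2 but its own obligation stands independently of Article 2, so Article 3 is not affected. Article 7 declares Article 2 and Article 4 mutually dependent; since one of them has fallen, all of them are of no effect. The remainder continues in force under Article 7. That leaves Article 3 and Article 7 in effect.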